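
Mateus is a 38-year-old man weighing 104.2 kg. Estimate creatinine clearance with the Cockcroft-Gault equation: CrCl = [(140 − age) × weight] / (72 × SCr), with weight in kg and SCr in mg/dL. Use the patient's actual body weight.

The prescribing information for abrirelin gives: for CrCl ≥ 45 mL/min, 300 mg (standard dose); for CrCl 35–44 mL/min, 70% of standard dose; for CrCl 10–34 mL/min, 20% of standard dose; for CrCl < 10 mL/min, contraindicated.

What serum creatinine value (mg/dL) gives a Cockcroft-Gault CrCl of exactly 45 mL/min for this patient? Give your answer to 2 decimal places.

3.28 mg/dL

Standard dose requires CrCl ≥ 45 mL/min.
Set (140 − 38) × 104.2 / (72 × SCr) = 45
SCr = (140 − 38) × 104.2 / (72 × 45) = 3.280 mg/dL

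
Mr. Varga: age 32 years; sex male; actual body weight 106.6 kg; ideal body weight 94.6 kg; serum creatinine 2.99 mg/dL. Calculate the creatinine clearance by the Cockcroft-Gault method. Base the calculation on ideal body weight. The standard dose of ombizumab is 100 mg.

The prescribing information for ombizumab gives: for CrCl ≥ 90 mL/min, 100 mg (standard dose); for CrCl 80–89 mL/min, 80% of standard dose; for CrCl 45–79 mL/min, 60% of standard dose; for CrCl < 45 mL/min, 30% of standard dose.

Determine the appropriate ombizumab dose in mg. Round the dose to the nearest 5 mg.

60 mg

CrCl = (140 − 32) × 94.6 / (72 × 2.99) = 10216.8 / 215.28 ≈ 47.5 mL/min
CrCl ≈ 47 mL/min → bracket 45–79 mL/min.
60% of 100 mg = 60 mg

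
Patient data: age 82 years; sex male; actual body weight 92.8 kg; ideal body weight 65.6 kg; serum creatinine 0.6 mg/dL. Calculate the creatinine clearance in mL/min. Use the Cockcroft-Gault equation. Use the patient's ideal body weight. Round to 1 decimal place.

88.1 mL/min

CrCl = (140 − 82) × 65.6 / (72 × 0.6) = 3804.8 / 43.20 ≈ 88.1 mL/min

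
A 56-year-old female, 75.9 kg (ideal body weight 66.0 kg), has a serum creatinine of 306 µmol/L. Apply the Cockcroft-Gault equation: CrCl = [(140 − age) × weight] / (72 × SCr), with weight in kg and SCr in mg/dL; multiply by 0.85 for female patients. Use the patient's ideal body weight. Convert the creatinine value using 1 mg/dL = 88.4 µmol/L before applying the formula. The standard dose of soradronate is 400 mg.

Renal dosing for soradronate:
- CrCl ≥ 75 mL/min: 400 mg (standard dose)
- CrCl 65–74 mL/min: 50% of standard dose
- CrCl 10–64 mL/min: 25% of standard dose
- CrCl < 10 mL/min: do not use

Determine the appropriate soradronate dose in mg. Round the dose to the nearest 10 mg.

100 mg

SCr = 306 / 88.4 = 3.462 mg/dL
CrCl = (140 − 56) × 66 / (72 × 3.462) × 0.85 = 5544.0 / 249.26 × 0.85 ≈ 18.9 mL/min
CrCl ≈ 19 mL/min → bracket 10–64 mL/min.
25% of 400 mg = 100 mg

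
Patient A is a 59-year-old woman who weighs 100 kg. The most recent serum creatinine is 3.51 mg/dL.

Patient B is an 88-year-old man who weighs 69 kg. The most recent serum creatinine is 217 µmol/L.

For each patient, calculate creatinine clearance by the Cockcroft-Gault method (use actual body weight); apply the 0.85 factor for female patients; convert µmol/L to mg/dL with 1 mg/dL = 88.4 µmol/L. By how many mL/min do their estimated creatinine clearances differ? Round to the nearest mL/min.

7 mL/min

Patient A: CrCl = (140 − 59) × 100 / (72 × 3.51) × 0.85 = 8100.0 / 252.72 × 0.85 ≈ 27.2 mL/min
Patient B: SCr = 217 / 88.4 = 2.455 mg/dL
Patient B: CrCl = (140 − 88) × 69 / (72 × 2.455) = 3588.0 / 176.76 ≈ 20.3 mL/min
|27.2 − 20.3| = 6.9 mL/min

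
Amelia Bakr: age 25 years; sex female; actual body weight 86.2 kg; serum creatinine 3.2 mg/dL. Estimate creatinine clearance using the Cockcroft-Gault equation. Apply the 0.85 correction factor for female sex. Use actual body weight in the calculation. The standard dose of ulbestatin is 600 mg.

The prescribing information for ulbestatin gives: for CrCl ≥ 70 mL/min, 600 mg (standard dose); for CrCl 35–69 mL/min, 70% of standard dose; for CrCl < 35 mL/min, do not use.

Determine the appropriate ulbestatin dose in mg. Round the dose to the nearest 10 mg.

420 mg

CrCl = (140 − 25) × 86.2 / (72 × 3.2) × 0.85 = 9913.0 / 230.40 × 0.85 ≈ 36.6 mL/min
CrCl ≈ 37 mL/min → bracket 35–69 mL/min.
70% of 600 mg = 420 mg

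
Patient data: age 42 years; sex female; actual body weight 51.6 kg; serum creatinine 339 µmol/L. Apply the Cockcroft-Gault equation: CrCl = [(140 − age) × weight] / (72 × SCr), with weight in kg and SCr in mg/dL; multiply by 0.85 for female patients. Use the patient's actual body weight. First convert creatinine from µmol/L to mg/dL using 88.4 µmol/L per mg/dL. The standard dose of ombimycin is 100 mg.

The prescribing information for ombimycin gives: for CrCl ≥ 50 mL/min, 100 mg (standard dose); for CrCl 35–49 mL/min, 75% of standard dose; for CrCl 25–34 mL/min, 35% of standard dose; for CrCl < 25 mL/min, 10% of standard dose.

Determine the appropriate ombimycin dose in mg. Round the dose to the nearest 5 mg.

SCr = 339 / 88.4 = 3.835 mg/dL
CrCl = (140 − 42) × 51.6 / (72 × 3.835) × 0.85 = 5056.8 / 276.12 × 0.85 ≈ 15.6 mL/min
CrCl ≈ 16 mL/min → bracket < 25 mL/min.
10% of 100 mg = 10 mg

10 mg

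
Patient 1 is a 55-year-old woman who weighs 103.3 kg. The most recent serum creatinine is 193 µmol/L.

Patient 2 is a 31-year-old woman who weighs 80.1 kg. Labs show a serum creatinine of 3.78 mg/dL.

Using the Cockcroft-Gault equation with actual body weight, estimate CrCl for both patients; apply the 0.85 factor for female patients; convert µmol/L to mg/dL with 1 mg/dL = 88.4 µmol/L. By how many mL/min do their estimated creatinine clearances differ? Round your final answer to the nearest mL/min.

20 mL/min

Patient 1: SCr = 193 / 88.4 = 2.183 mg/dL
Patient 1: CrCl = (140 − 55) × 103.3 / (72 × 2.183) × 0.85 = 8780.5 / 157.18 × 0.85 ≈ 47.5 mL/min
Patient 2: CrCl = (140 − 31) × 80.1 / (72 × 3.78) × 0.85 = 8730.9 / 272.16 × 0.85 ≈ 27.3 mL/min
|47.5 − 27.3| = 20.2 mL/min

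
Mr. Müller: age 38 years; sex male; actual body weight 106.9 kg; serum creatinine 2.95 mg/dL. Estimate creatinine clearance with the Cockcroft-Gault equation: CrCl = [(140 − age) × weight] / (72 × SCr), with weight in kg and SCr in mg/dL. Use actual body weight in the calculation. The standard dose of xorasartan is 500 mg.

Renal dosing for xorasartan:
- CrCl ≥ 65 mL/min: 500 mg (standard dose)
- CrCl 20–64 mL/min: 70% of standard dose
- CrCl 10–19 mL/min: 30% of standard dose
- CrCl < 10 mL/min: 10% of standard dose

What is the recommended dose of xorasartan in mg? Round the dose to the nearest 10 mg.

350 mg

CrCl = (140 − 38) × 106.9 / (72 × 2.95) = 10903.8 / 212.40 ≈ 51.3 mL/min
CrCl ≈ 51 mL/min → bracket 20–64 mL/min.
70% of 500 mg = 350 mg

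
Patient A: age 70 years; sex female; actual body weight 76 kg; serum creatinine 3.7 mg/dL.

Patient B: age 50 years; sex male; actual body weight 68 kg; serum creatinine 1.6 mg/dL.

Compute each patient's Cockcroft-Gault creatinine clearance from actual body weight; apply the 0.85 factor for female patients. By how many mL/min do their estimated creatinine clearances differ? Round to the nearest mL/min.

36 mL/min

Patient A: CrCl = (140 − 70) × 76 / (72 × 3.7) × 0.85 = 5320.0 / 266.40 × 0.85 ≈ 17.0 mL/min
Patient B: CrCl = (140 − 50) × 68 / (72 × 1.6) = 6120.0 / 115.20 ≈ 53.1 mL/min
|17.0 − 53.1| = 36.1 mL/min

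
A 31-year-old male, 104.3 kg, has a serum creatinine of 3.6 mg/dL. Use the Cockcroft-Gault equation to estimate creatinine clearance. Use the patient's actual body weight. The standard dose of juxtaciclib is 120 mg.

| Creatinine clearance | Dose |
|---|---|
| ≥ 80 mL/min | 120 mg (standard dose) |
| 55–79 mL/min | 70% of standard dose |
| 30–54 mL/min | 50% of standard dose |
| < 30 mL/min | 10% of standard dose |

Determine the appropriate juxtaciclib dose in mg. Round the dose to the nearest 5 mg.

CrCl = (140 − 31) × 104.3 / (72 × 3.6) = 11368.7 / 259.20 ≈ 43.9 mL/min
CrCl ≈ 44 mL/min → bracket 30–54 mL/min.
50% of 120 mg = 60 mg

60 mg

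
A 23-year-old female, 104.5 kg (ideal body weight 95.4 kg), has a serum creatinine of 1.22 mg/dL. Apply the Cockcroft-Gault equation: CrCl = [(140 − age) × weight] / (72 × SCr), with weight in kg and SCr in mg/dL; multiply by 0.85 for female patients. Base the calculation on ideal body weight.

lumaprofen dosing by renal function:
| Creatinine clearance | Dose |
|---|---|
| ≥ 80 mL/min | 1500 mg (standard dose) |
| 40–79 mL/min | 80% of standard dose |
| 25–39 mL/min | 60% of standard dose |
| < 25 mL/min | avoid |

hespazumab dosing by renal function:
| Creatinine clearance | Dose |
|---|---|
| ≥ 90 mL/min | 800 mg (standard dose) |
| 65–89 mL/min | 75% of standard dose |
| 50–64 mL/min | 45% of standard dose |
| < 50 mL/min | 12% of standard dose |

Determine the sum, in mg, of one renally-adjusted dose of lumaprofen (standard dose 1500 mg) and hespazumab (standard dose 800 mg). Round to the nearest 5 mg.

CrCl = (140 − 23) × 95.4 / (72 × 1.22) × 0.85 = 11161.8 / 87.84 × 0.85 ≈ 108.0 mL/min
CrCl ≈ 108 mL/min.
lumaprofen: ≥ 80 mL/min → 100% of 1500 mg = 1500 mg.
hespazumab: ≥ 90 mL/min → 100% of 800 mg = 800 mg.
Total = 1500 + 800 = 2300 mg.

2300 mg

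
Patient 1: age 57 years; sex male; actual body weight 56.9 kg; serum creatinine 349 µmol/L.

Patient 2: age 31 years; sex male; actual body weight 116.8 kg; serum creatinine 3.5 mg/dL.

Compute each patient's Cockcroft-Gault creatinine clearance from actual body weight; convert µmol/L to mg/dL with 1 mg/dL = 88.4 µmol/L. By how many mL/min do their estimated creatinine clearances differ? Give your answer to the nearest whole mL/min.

34 mL/min

Patient 1: SCr = 349 / 88.4 = 3.948 mg/dL
Patient 1: CrCl = (140 − 57) × 56.9 / (72 × 3.948) = 4722.7 / 284.26 ≈ 16.6 mL/min
Patient 2: CrCl = (140 − 31) × 116.8 / (72 × 3.5) = 12731.2 / 252.00 ≈ 50.5 mL/min
|16.6 − 50.5| = 33.9 mL/min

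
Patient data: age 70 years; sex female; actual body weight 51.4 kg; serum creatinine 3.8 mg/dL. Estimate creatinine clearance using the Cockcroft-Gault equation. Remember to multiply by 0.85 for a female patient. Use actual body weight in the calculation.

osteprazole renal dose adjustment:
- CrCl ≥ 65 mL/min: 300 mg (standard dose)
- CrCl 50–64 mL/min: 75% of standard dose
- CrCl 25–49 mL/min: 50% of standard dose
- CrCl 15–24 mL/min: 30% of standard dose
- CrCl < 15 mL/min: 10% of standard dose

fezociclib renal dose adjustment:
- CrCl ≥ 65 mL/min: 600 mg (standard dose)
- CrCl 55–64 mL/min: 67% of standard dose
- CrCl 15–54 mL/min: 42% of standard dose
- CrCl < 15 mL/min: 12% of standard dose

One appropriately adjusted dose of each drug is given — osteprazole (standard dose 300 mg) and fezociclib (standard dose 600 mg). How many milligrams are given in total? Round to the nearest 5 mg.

100 mg

CrCl = (140 − 70) × 51.4 / (72 × 3.8) × 0.85 = 3598.0 / 273.60 × 0.85 ≈ 11.2 mL/min
CrCl ≈ 11 mL/min.
osteprazole: < 15 mL/min → 10% of 300 mg = 30 mg.
fezociclib: < 15 mL/min → 12% of 600 mg = 72 mg.
Total = 30 + 72 = 102 mg.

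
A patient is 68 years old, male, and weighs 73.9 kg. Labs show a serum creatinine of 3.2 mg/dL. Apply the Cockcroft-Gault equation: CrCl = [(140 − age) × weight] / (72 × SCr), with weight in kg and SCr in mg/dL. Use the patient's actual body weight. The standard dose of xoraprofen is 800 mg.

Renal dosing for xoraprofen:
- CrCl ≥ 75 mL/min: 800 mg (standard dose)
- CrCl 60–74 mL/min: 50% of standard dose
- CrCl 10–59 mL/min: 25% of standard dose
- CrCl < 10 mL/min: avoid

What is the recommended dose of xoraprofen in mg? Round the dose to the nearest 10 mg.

CrCl = (140 − 68) × 73.9 / (72 × 3.2) = 5320.8 / 230.40 ≈ 23.1 mL/min
CrCl ≈ 23 mL/min → bracket 10–59 mL/min.
25% of 800 mg = 200 mg

200 mg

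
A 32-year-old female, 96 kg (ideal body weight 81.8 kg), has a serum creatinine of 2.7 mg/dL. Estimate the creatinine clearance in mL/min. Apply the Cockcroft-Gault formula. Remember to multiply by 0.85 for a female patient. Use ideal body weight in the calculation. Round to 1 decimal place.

38.6 mL/min

CrCl = (140 − 32) × 81.8 / (72 × 2.7) × 0.85 = 8834.4 / 194.40 × 0.85 ≈ 38.6 mL/min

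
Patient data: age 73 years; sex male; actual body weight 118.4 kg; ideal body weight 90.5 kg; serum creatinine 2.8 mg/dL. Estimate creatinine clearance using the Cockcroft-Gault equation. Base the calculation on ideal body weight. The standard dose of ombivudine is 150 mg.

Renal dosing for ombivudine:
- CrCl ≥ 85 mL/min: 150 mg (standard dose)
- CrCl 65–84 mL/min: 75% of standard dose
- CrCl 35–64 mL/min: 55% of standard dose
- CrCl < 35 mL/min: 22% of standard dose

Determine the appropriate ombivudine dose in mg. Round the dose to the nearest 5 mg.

35 mg

CrCl = (140 − 73) × 90.5 / (72 × 2.8) = 6063.5 / 201.60 ≈ 30.1 mL/min
CrCl ≈ 30 mL/min → bracket < 35 mL/min.
22% of 150 mg = 33 mg → 35 mg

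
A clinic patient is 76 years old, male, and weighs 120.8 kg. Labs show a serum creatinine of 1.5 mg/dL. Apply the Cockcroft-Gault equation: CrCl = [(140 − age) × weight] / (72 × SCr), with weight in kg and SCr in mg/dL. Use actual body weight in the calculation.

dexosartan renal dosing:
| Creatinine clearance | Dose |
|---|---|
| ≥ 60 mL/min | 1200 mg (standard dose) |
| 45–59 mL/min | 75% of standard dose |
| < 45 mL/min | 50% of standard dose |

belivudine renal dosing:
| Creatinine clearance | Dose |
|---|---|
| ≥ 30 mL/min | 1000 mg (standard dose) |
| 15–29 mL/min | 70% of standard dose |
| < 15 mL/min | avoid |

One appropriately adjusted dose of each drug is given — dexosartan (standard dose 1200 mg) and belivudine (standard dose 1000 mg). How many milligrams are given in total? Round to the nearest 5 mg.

CrCl = (140 − 76) × 120.8 / (72 × 1.5) = 7731.2 / 108.00 ≈ 71.6 mL/min
CrCl ≈ 72 mL/min.
dexosartan: ≥ 60 mL/min → 100% of 1200 mg = 1200 mg.
belivudine: ≥ 30 mL/min → 100% of 1000 mg = 1000 mg.
Total = 1200 + 1000 = 2200 mg.

2200 mg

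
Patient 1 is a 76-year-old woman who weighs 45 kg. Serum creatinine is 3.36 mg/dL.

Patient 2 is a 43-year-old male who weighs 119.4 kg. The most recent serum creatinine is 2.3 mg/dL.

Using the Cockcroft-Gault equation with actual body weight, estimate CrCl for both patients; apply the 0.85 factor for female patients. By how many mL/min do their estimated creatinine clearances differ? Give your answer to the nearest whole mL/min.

60 mL/min

Patient 1: CrCl = (140 − 76) × 45 / (72 × 3.36) × 0.85 = 2880.0 / 241.92 × 0.85 ≈ 10.1 mL/min
Patient 2: CrCl = (140 − 43) × 119.4 / (72 × 2.3) = 11581.8 / 165.60 ≈ 69.9 mL/min
|10.1 − 69.9| = 59.8 mL/min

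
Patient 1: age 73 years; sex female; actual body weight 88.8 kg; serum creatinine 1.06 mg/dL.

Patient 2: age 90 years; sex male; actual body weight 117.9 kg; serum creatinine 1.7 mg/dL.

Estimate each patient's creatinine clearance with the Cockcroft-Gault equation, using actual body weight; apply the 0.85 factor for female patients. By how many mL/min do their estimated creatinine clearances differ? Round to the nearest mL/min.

18 mL/min

Patient 1: CrCl = (140 − 73) × 88.8 / (72 × 1.06) × 0.85 = 5949.6 / 76.32 × 0.85 ≈ 66.3 mL/min
Patient 2: CrCl = (140 − 90) × 117.9 / (72 × 1.7) = 5895.0 / 122.40 ≈ 48.2 mL/min
|66.3 − 48.2| = 18.1 mL/min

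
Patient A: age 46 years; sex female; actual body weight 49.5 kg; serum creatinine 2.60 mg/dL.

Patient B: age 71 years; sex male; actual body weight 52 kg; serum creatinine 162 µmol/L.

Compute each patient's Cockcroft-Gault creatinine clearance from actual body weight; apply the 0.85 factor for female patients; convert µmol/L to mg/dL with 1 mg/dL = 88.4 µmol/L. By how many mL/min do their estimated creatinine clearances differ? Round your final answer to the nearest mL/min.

6 mL/min

Patient A: CrCl = (140 − 46) × 49.5 / (72 × 2.6) × 0.85 = 4653.0 / 187.20 × 0.85 ≈ 21.1 mL/min
Patient B: SCr = 162 / 88.4 = 1.833 mg/dL
Patient B: CrCl = (140 − 71) × 52 / (72 × 1.833) = 3588.0 / 131.98 ≈ 27.2 mL/min
|21.1 − 27.2| = 6.1 mL/min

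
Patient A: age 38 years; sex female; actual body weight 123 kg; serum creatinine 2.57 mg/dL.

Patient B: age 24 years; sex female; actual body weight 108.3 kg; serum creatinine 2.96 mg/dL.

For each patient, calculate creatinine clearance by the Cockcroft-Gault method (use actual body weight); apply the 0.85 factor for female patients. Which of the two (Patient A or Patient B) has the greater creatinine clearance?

Patient A: CrCl = (140 − 38) × 123 / (72 × 2.57) × 0.85 = 12546.0 / 185.04 × 0.85 ≈ 57.6 mL/min
Patient B: CrCl = (140 − 24) × 108.3 / (72 × 2.96) × 0.85 = 12562.8 / 213.12 × 0.85 ≈ 50.1 mL/min
57.6 vs 50.1 mL/min → Patient A is higher.

Patient A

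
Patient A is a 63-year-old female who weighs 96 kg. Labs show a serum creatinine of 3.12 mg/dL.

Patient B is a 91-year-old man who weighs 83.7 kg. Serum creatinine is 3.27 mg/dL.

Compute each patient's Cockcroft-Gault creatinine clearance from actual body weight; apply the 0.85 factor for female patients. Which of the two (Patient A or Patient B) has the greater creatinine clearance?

Patient A: CrCl = (140 − 63) × 96 / (72 × 3.12) × 0.85 = 7392.0 / 224.64 × 0.85 ≈ 28.0 mL/min
Patient B: CrCl = (140 − 91) × 83.7 / (72 × 3.27) = 4101.3 / 235.44 ≈ 17.4 mL/min
28.0 vs 17.4 mL/min → Patient A is higher.

Patient A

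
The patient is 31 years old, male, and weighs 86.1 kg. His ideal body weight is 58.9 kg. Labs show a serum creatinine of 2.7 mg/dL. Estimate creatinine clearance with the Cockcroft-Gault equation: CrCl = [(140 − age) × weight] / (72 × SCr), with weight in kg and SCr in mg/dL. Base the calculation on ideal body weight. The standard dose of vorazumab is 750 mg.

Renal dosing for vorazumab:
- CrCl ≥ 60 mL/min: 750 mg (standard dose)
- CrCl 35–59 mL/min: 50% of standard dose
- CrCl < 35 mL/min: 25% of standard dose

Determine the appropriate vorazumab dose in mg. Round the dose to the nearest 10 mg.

190 mg

CrCl = (140 − 31) × 58.9 / (72 × 2.7) = 6420.1 / 194.40 ≈ 33.0 mL/min
CrCl ≈ 33 mL/min → bracket < 35 mL/min.
25% of 750 mg = 187.5 mg → 190 mg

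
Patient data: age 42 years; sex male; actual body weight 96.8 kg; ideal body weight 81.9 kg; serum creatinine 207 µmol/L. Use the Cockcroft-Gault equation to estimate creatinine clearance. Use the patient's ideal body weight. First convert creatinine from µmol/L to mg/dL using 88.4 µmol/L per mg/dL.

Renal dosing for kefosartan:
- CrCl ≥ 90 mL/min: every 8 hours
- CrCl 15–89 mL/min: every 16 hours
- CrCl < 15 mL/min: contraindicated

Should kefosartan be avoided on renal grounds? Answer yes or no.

no

SCr = 207 / 88.4 = 2.342 mg/dL
CrCl = (140 − 42) × 81.9 / (72 × 2.342) = 8026.2 / 168.62 ≈ 47.6 mL/min
CrCl ≈ 48 mL/min, which is ≥ 15 mL/min.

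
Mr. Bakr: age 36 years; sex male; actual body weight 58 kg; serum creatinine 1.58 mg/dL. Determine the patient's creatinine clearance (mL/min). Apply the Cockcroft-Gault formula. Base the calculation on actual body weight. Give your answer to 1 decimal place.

53.0 mL/min

CrCl = (140 − 36) × 58 / (72 × 1.58) = 6032.0 / 113.76 ≈ 53.0 mL/min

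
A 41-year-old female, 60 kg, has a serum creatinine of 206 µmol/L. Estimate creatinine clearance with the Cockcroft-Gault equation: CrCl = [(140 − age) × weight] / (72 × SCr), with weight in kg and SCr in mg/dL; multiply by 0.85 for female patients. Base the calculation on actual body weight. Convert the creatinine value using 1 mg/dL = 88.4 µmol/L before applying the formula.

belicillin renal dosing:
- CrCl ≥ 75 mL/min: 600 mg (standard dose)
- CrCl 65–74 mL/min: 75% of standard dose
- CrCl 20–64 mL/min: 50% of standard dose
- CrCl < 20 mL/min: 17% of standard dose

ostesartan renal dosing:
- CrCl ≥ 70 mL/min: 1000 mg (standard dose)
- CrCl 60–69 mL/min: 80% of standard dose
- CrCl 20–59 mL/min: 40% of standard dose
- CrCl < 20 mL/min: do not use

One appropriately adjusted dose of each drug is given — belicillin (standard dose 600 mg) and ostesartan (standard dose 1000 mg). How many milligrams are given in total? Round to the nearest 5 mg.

SCr = 206 / 88.4 = 2.33 mg/dL
CrCl = (140 − 41) × 60 / (72 × 2.33) × 0.85 = 5940.0 / 167.76 × 0.85 ≈ 30.1 mL/min
CrCl ≈ 30 mL/min.
belicillin: 20–64 mL/min → 50% of 600 mg = 300 mg.
ostesartan: 20–59 mL/min → 40% of 1000 mg = 400 mg.
Total = 300 + 400 = 700 mg.

700 mg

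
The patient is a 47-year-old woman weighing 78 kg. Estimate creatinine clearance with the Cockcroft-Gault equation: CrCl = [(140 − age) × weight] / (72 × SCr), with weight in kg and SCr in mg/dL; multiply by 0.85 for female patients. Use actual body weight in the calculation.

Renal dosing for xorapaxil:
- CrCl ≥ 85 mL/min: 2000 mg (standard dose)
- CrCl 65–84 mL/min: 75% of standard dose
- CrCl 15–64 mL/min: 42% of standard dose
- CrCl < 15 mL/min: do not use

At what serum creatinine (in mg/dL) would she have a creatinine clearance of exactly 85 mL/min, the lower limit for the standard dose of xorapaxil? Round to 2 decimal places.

Standard dose requires CrCl ≥ 85 mL/min.
Set (140 − 47) × 78 × 0.85 / (72 × SCr) = 85
SCr = (140 − 47) × 78 × 0.85 / (72 × 85) = 1.007 mg/dL

1.01 mg/dL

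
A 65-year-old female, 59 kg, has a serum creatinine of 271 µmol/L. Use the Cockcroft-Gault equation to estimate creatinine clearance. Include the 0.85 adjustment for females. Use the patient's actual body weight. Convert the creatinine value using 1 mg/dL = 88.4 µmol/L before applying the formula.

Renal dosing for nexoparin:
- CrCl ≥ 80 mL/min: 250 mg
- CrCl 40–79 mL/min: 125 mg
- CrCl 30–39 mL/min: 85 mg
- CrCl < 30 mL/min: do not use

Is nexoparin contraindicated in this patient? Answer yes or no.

SCr = 271 / 88.4 = 3.066 mg/dL
CrCl = (140 − 65) × 59 / (72 × 3.066) × 0.85 = 4425.0 / 220.75 × 0.85 ≈ 17.0 mL/min
CrCl ≈ 17 mL/min, which is < 30 mL/min.

yes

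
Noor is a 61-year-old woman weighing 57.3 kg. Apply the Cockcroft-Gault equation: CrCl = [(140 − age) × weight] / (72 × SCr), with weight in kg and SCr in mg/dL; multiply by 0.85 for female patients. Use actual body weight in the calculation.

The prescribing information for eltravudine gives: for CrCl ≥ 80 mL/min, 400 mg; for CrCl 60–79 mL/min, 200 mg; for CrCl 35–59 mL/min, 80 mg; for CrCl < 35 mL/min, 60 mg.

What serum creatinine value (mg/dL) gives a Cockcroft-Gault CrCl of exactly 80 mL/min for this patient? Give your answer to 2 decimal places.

0.67 mg/dL

Standard dose requires CrCl ≥ 80 mL/min.
Set (140 − 61) × 57.3 × 0.85 / (72 × SCr) = 80
SCr = (140 − 61) × 57.3 × 0.85 / (72 × 80) = 0.668 mg/dL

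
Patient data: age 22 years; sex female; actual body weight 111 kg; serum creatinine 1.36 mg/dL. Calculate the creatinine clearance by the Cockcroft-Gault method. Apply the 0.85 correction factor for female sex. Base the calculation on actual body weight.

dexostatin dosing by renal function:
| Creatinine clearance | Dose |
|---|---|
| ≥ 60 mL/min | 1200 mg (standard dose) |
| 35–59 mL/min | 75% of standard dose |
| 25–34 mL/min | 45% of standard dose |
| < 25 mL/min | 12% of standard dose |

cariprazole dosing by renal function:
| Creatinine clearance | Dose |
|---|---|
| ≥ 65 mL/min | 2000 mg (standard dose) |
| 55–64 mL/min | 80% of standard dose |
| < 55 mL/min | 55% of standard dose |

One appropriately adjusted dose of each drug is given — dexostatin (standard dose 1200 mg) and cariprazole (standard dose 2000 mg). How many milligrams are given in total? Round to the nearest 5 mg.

CrCl = (140 − 22) × 111 / (72 × 1.36) × 0.85 = 13098.0 / 97.92 × 0.85 ≈ 113.7 mL/min
CrCl ≈ 114 mL/min.
dexostatin: ≥ 60 mL/min → 100% of 1200 mg = 1200 mg.
cariprazole: ≥ 65 mL/min → 100% of 2000 mg = 2000 mg.
Total = 1200 + 2000 = 3200 mg.

3200 mg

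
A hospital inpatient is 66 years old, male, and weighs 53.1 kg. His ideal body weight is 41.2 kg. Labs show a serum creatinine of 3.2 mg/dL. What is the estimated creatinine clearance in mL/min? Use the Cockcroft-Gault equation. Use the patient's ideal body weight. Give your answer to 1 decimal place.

13.2 mL/min

CrCl = (140 − 66) × 41.2 / (72 × 3.2) = 3048.8 / 230.40 ≈ 13.2 mL/min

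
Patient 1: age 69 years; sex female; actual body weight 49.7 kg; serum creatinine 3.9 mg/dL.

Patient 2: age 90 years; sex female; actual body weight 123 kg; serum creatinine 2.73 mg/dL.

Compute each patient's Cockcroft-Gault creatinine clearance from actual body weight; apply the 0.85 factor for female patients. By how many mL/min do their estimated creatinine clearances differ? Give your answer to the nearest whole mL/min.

16 mL/min

Patient 1: CrCl = (140 − 69) × 49.7 / (72 × 3.9) × 0.85 = 3528.7 / 280.80 × 0.85 ≈ 10.7 mL/min
Patient 2: CrCl = (140 − 90) × 123 / (72 × 2.73) × 0.85 = 6150.0 / 196.56 × 0.85 ≈ 26.6 mL/min
|10.7 − 26.6| = 15.9 mL/min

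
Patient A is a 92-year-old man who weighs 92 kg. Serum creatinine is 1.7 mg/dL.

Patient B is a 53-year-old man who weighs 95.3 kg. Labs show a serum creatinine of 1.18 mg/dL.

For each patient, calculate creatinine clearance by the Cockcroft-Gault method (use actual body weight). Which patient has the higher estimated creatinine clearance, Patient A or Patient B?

Patient A: CrCl = (140 − 92) × 92 / (72 × 1.7) = 4416.0 / 122.40 ≈ 36.1 mL/min
Patient B: CrCl = (140 − 53) × 95.3 / (72 × 1.18) = 8291.1 / 84.96 ≈ 97.6 mL/min
36.1 vs 97.6 mL/min → Patient B is higher.

Patient B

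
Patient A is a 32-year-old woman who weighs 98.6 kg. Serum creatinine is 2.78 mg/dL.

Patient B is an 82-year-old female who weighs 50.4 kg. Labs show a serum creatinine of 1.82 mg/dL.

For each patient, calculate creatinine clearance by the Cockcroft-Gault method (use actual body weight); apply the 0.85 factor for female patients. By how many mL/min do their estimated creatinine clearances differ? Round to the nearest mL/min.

26 mL/min

Patient A: CrCl = (140 − 32) × 98.6 / (72 × 2.78) × 0.85 = 10648.8 / 200.16 × 0.85 ≈ 45.2 mL/min
Patient B: CrCl = (140 − 82) × 50.4 / (72 × 1.82) × 0.85 = 2923.2 / 131.04 × 0.85 ≈ 19.0 mL/min
|45.2 − 19.0| = 26.2 mL/min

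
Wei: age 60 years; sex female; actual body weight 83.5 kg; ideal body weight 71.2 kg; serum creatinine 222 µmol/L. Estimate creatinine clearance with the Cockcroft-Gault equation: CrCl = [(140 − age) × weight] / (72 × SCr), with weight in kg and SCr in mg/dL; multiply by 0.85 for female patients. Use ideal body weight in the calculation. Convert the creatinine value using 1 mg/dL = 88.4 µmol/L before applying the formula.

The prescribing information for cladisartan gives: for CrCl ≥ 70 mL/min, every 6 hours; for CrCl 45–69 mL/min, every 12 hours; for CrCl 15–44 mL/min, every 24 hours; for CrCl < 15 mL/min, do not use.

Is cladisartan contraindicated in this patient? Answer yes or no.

no

SCr = 222 / 88.4 = 2.511 mg/dL
CrCl = (140 − 60) × 71.2 / (72 × 2.511) × 0.85 = 5696.0 / 180.79 × 0.85 ≈ 26.8 mL/min
CrCl ≈ 27 mL/min, which is ≥ 15 mL/min.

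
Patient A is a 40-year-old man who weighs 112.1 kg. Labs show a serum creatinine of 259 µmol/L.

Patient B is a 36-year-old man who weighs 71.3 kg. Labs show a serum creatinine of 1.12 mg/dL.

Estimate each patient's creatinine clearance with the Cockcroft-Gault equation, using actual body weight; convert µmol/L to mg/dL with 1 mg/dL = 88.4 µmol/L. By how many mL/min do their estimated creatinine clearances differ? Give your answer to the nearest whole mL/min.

Patient A: SCr = 259 / 88.4 = 2.93 mg/dL
Patient A: CrCl = (140 − 40) × 112.1 / (72 × 2.93) = 11210.0 / 210.96 ≈ 53.1 mL/min
Patient B: CrCl = (140 − 36) × 71.3 / (72 × 1.12) = 7415.2 / 80.64 ≈ 92.0 mL/min
|53.1 − 92.0| = 38.9 mL/min

39 mL/min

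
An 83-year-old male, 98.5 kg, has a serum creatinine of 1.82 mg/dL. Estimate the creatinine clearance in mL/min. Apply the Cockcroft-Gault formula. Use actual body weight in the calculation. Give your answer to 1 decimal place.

CrCl = (140 − 83) × 98.5 / (72 × 1.82) = 5614.5 / 131.04 ≈ 42.8 mL/min

42.8 mL/min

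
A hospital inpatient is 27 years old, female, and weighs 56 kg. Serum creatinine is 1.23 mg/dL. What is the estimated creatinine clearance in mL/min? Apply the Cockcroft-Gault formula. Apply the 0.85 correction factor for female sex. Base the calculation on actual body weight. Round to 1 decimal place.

60.7 mL/min

CrCl = (140 − 27) × 56 / (72 × 1.23) × 0.85 = 6328.0 / 88.56 × 0.85 ≈ 60.7 mL/min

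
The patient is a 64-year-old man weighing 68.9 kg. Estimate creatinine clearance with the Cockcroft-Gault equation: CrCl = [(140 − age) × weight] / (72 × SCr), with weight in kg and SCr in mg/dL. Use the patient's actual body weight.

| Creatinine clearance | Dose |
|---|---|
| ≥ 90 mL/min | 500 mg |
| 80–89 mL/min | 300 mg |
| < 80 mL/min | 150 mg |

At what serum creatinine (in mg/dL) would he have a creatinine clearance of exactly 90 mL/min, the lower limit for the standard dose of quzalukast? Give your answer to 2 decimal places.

Standard dose requires CrCl ≥ 90 mL/min.
Set (140 − 64) × 68.9 / (72 × SCr) = 90
SCr = (140 − 64) × 68.9 / (72 × 90) = 0.808 mg/dL

0.81 mg/dL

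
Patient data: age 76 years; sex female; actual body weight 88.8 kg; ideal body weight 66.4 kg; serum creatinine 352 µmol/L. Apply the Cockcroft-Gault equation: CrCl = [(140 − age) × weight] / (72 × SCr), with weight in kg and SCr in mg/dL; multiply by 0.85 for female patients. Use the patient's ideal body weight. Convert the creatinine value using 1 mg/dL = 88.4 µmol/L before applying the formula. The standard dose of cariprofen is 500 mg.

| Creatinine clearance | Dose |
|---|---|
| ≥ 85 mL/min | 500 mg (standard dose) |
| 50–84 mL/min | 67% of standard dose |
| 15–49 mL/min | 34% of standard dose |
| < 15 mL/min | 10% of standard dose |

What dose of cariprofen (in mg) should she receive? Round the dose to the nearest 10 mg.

SCr = 352 / 88.4 = 3.982 mg/dL
CrCl = (140 − 76) × 66.4 / (72 × 3.982) × 0.85 = 4249.6 / 286.70 × 0.85 ≈ 12.6 mL/min
CrCl ≈ 13 mL/min → bracket < 15 mL/min.
10% of 500 mg = 50 mg

50 mg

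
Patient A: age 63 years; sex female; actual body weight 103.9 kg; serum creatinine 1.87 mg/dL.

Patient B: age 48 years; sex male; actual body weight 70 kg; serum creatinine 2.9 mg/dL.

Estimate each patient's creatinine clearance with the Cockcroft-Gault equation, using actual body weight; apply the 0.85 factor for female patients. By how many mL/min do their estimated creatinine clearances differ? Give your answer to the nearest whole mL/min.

Patient A: CrCl = (140 − 63) × 103.9 / (72 × 1.87) × 0.85 = 8000.3 / 134.64 × 0.85 ≈ 50.5 mL/min
Patient B: CrCl = (140 − 48) × 70 / (72 × 2.9) = 6440.0 / 208.80 ≈ 30.8 mL/min
|50.5 − 30.8| = 19.7 mL/min

20 mL/min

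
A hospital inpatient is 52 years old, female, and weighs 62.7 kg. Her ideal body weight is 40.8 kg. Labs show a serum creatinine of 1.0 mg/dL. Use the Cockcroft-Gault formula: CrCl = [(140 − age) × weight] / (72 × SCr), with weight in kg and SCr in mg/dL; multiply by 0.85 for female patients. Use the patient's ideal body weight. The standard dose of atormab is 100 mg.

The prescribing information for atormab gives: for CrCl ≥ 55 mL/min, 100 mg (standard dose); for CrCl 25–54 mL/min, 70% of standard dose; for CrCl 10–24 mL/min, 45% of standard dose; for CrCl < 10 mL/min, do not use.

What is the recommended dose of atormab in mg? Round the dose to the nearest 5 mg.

70 mg

CrCl = (140 − 52) × 40.8 / (72 × 1) × 0.85 = 3590.4 / 72.00 × 0.85 ≈ 42.4 mL/min
CrCl ≈ 42 mL/min → bracket 25–54 mL/min.
70% of 100 mg = 70 mg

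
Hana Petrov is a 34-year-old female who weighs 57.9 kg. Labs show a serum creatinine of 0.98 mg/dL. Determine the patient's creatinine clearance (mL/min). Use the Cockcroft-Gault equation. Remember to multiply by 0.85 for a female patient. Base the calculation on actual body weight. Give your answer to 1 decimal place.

CrCl = (140 − 34) × 57.9 / (72 × 0.98) × 0.85 = 6137.4 / 70.56 × 0.85 ≈ 73.9 mL/min

73.9 mL/min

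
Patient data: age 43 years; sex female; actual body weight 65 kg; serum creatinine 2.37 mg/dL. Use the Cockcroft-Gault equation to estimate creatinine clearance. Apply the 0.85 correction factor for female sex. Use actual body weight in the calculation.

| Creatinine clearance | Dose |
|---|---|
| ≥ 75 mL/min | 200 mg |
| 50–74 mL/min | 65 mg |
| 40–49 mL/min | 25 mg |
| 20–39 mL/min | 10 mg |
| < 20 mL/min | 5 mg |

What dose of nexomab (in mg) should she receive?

10 mg

CrCl = (140 − 43) × 65 / (72 × 2.37) × 0.85 = 6305.0 / 170.64 × 0.85 ≈ 31.4 mL/min
CrCl ≈ 31 mL/min → bracket 20–39 mL/min.
Dose for this bracket: 10 mg.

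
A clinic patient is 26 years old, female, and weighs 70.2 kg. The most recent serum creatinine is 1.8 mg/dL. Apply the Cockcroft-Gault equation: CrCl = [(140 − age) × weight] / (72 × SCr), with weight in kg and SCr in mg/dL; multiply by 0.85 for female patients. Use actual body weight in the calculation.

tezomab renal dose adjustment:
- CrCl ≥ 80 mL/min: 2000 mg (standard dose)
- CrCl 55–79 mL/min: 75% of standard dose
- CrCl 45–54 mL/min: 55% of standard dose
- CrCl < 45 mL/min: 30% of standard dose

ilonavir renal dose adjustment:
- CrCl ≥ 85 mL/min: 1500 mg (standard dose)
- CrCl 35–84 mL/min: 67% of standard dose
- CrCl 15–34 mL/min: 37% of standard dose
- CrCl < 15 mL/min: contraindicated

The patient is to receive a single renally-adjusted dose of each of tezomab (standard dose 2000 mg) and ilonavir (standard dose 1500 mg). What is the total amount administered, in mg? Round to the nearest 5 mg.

CrCl = (140 − 26) × 70.2 / (72 × 1.8) × 0.85 = 8002.8 / 129.60 × 0.85 ≈ 52.5 mL/min
CrCl ≈ 52 mL/min.
tezomab: 45–54 mL/min → 55% of 2000 mg = 1100 mg.
ilonavir: 35–84 mL/min → 67% of 1500 mg = 1005 mg.
Total = 1100 + 1005 = 2105 mg.

2105 mg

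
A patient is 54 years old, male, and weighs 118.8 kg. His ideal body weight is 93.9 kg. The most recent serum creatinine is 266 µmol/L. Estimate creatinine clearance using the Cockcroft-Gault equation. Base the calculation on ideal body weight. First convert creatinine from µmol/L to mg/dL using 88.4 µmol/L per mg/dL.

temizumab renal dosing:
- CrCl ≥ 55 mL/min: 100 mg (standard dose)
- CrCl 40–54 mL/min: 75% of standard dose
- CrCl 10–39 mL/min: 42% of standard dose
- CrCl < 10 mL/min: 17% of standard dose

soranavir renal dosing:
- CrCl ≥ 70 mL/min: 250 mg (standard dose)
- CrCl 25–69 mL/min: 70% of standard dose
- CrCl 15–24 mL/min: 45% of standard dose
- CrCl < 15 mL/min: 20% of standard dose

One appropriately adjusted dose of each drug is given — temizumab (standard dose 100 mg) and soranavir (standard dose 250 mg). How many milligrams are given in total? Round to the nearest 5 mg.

215 mg

SCr = 266 / 88.4 = 3.009 mg/dL
CrCl = (140 − 54) × 93.9 / (72 × 3.009) = 8075.4 / 216.65 ≈ 37.3 mL/min
CrCl ≈ 37 mL/min.
temizumab: 10–39 mL/min → 42% of 100 mg = 42 mg.
soranavir: 25–69 mL/min → 70% of 250 mg = 175 mg.
Total = 42 + 175 = 217 mg.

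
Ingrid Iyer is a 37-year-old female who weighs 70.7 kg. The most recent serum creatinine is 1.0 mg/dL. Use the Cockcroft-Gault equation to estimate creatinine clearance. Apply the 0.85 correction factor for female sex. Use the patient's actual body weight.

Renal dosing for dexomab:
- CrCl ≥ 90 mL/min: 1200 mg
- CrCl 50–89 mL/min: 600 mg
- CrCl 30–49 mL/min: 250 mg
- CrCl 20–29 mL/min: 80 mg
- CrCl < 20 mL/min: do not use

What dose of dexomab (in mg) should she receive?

CrCl = (140 − 37) × 70.7 / (72 × 1) × 0.85 = 7282.1 / 72.00 × 0.85 ≈ 86.0 mL/min
CrCl ≈ 86 mL/min → bracket 50–89 mL/min.
Dose for this bracket: 600 mg.

600 mg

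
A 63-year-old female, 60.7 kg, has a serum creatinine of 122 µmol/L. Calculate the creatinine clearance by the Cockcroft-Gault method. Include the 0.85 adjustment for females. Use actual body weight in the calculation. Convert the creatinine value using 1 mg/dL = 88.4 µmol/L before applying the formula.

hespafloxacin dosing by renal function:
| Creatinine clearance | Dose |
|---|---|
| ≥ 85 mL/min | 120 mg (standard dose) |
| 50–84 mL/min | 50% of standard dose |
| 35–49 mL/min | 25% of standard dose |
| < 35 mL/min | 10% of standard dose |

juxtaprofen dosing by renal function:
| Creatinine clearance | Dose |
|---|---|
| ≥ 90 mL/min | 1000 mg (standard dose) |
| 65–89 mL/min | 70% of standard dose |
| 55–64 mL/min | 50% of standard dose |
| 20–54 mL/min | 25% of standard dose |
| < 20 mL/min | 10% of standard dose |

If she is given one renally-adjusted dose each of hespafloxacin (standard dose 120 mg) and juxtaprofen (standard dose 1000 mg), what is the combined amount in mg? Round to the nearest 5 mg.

280 mg

SCr = 122 / 88.4 = 1.38 mg/dL
CrCl = (140 − 63) × 60.7 / (72 × 1.38) × 0.85 = 4673.9 / 99.36 × 0.85 ≈ 40.0 mL/min
CrCl ≈ 40 mL/min.
hespafloxacin: 35–49 mL/min → 25% of 120 mg = 30 mg.
juxtaprofen: 20–54 mL/min → 25% of 1000 mg = 250 mg.
Total = 30 + 250 = 280 mg.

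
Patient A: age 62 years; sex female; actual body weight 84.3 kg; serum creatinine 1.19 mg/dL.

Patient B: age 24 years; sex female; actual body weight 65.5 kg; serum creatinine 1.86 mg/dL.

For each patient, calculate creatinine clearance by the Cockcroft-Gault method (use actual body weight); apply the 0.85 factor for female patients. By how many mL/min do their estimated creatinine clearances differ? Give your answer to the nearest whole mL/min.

Patient A: CrCl = (140 − 62) × 84.3 / (72 × 1.19) × 0.85 = 6575.4 / 85.68 × 0.85 ≈ 65.2 mL/min
Patient B: CrCl = (140 − 24) × 65.5 / (72 × 1.86) × 0.85 = 7598.0 / 133.92 × 0.85 ≈ 48.2 mL/min
|65.2 − 48.2| = 17.0 mL/min

17 mL/min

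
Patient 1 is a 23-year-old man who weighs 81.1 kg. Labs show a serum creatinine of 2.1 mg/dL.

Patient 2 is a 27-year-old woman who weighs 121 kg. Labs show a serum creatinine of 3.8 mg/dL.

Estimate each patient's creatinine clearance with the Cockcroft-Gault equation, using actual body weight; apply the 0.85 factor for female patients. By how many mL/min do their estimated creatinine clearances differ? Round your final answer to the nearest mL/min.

20 mL/min

Patient 1: CrCl = (140 − 23) × 81.1 / (72 × 2.1) = 9488.7 / 151.20 ≈ 62.8 mL/min
Patient 2: CrCl = (140 − 27) × 121 / (72 × 3.8) × 0.85 = 13673.0 / 273.60 × 0.85 ≈ 42.5 mL/min
|62.8 − 42.5| = 20.3 mL/min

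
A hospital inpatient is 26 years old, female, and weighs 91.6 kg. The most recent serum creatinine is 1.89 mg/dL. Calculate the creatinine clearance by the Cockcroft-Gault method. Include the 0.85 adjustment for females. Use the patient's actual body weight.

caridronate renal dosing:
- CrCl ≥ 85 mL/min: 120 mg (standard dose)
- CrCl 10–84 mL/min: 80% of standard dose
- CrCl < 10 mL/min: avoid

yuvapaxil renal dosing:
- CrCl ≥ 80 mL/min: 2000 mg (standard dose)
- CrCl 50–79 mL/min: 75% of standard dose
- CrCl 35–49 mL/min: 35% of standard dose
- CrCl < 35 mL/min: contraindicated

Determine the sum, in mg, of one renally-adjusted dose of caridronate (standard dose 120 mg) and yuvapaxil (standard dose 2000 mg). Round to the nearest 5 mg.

1595 mg

CrCl = (140 − 26) × 91.6 / (72 × 1.89) × 0.85 = 10442.4 / 136.08 × 0.85 ≈ 65.2 mL/min
CrCl ≈ 65 mL/min.
caridronate: 10–84 mL/min → 80% of 120 mg = 96 mg.
yuvapaxil: 50–79 mL/min → 75% of 2000 mg = 1500 mg.
Total = 96 + 1500 = 1596 mg.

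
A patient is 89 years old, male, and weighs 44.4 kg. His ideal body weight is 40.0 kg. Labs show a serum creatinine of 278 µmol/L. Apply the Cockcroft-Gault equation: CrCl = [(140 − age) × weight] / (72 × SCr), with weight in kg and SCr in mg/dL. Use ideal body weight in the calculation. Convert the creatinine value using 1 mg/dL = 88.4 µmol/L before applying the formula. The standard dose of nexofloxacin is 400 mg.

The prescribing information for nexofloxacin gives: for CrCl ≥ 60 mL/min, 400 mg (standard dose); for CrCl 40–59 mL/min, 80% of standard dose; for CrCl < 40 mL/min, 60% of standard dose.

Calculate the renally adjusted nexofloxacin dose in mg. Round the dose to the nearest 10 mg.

240 mg

SCr = 278 / 88.4 = 3.145 mg/dL
CrCl = (140 − 89) × 40 / (72 × 3.145) = 2040.0 / 226.44 ≈ 9.0 mL/min
CrCl ≈ 9 mL/min → bracket < 40 mL/min.
60% of 400 mg = 240 mg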